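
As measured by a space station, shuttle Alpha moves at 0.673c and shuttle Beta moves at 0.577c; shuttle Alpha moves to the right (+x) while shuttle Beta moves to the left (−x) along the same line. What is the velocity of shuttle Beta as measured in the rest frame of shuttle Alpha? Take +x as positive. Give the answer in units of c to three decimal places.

β_A = 0.673, β_B = -0.577.
Transform to A's frame with the inverse velocity-addition law: u' = (u − v)/(1 − uv/c²), taking u = β_B and v = β_A.
u' = (-0.577 − 0.673) / (1 − (0.673)(-0.577)) = -1.2500/1.3883 = -0.9004.

-0.900c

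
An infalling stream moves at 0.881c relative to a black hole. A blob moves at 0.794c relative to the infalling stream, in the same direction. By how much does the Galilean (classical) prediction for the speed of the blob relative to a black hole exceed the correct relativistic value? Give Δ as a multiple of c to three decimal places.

Galilean: u_cl = 0.794 + 0.881 = 1.6750.
Relativistic: u_rel = (0.794 + 0.881) / (1 + 0.794·0.881) = 1.6750/1.6995 = 0.9856.
Δ = 1.6750 − 0.9856 = 0.6894.
(The classical prediction exceeds c; the relativistic result does not.)

Δ = 0.689c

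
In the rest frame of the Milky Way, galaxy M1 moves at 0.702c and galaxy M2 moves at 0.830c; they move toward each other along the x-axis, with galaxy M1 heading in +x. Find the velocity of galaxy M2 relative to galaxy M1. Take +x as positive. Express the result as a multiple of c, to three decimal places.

-0.968c

β_A = 0.702, β_B = -0.830.
Transform to A's frame with the inverse velocity-addition law: u' = (u − v)/(1 − uv/c²), taking u = β_B and v = β_A.
u' = (-0.830 − 0.702) / (1 − (0.702)(-0.830)) = -1.5320/1.5827 = -0.9680.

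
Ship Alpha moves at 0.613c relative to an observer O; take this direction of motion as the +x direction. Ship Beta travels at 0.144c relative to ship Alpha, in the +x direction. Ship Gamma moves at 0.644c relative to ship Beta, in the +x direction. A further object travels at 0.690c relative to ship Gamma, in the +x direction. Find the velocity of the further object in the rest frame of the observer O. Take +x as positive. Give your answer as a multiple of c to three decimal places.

0.986c

Apply u = (u' + v)/(1 + u'v/c²) successively, working outward toward the observer O.
Start: velocity of ship Alpha relative to the observer O = 0.6130c.
Compose with ship Beta (u' = 0.144 in ship Alpha frame): u_1 = (0.144 + 0.613) / (1 + 0.144·0.613) = 0.7570/1.0883 = 0.6956.
Compose with ship Gamma (u' = 0.644 in ship Beta frame): u_2 = (0.644 + 0.696) / (1 + 0.644·0.696) = 1.3396/1.4480 = 0.9252.
Compose with the further object (u' = 0.690 in ship Gamma frame): u_3 = (0.690 + 0.925) / (1 + 0.690·0.925) = 1.6152/1.6384 = 0.9858.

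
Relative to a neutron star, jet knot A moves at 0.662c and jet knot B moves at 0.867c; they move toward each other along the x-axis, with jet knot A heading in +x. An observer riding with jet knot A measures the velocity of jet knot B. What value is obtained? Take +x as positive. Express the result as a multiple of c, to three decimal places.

-0.971c

β_A = 0.662, β_B = -0.867.
Transform to A's frame with the inverse velocity-addition law: u' = (u − v)/(1 − uv/c²), taking u = β_B and v = β_A.
u' = (-0.867 − 0.662) / (1 − (0.662)(-0.867)) = -1.5290/1.5740 = -0.9714.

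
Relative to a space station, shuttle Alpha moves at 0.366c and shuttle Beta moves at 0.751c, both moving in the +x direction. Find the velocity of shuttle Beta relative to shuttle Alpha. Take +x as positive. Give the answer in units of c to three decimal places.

+0.531c

β_A = 0.366, β_B = 0.751.
Transform to A's frame with the inverse velocity-addition law: u' = (u − v)/(1 − uv/c²), taking u = β_B and v = β_A.
u' = (0.751 − 0.366) / (1 − (0.366)(0.751)) = 0.3850/0.7251 = 0.5309.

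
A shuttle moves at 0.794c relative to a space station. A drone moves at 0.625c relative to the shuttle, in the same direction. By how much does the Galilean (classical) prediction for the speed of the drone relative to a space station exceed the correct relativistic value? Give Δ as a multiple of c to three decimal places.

Galilean: u_cl = 0.625 + 0.794 = 1.4190.
Relativistic: u_rel = (0.625 + 0.794) / (1 + 0.625·0.794) = 1.4190/1.4963 = 0.9484.
Δ = 1.4190 − 0.9484 = 0.4706.
(The classical prediction exceeds c; the relativistic result does not.)

Δ = 0.471c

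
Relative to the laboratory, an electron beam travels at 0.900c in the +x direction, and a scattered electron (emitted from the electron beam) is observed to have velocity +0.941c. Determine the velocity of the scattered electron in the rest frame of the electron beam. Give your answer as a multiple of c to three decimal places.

+0.268c

Invert the composition law: u' = (u − v)/(1 − uv/c²).
u' = (0.941 − 0.900) / (1 − (0.941)(0.900)) = 0.0410/0.1531 = 0.2678.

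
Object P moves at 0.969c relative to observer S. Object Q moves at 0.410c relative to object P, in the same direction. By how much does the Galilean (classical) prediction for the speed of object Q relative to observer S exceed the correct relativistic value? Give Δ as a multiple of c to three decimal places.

Galilean: u_cl = 0.410 + 0.969 = 1.3790.
Relativistic: u_rel = (0.410 + 0.969) / (1 + 0.410·0.969) = 1.3790/1.3973 = 0.9869.
Δ = 1.3790 − 0.9869 = 0.3921.
(The classical prediction exceeds c; the relativistic result does not.)

Δ = 0.392c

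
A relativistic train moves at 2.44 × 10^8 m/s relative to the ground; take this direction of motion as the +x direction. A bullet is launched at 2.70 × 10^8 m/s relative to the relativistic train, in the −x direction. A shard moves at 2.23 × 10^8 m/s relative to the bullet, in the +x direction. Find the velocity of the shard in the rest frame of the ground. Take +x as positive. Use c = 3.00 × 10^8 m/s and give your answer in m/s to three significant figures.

Apply u = (u' + v)/(1 + u'v/c²) successively, working outward toward the ground.
(Dividing each given speed by c = 3.00 × 10^8 m/s to work in units of c.)
Start: velocity of the relativistic train relative to the ground = 0.8133c.
Compose with the bullet (u' = -0.900 in the relativistic train frame): u_1 = (-0.900 + 0.813) / (1 + (-0.900)·0.813) = -0.0867/0.2680 = -0.3234.
Compose with the shard (u' = 0.743 in the bullet frame): u_2 = (0.743 + (-0.323)) / (1 + 0.743·(-0.323)) = 0.4200/0.7596 = 0.5528.
So u = 0.5528 × 3.00 × 10^8 m/s.

+1.66 × 10^8 m/s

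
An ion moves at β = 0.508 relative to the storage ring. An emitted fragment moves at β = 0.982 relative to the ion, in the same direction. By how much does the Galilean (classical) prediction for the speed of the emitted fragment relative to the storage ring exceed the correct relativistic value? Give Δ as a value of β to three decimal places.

Galilean: u_cl = 0.982 + 0.508 = 1.4900.
Relativistic: u_rel = (0.982 + 0.508) / (1 + 0.982·0.508) = 1.4900/1.4989 = 0.9941.
Δ = 1.4900 − 0.9941 = 0.4959.
(The classical prediction exceeds c; the relativistic result does not.)

Δ = 0.496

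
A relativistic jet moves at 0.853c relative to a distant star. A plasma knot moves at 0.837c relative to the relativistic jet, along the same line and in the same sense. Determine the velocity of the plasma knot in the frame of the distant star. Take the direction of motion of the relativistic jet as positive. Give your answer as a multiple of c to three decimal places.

0.986c

With v = 0.853 and u' = 0.837 (in units of c),
u = (u' + v)/(1 + u'v/c²):
u = (0.837 + 0.853) / (1 + 0.837·0.853) = 1.6900/1.7140 = 0.9860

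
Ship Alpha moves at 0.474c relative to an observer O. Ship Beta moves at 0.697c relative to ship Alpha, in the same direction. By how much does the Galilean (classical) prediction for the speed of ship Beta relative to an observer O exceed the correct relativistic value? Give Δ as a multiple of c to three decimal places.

Δ = 0.291c

Galilean: u_cl = 0.697 + 0.474 = 1.1710.
Relativistic: u_rel = (0.697 + 0.474) / (1 + 0.697·0.474) = 1.1710/1.3304 = 0.8802.
Δ = 1.1710 − 0.8802 = 0.2908.
(The classical prediction exceeds c; the relativistic result does not.)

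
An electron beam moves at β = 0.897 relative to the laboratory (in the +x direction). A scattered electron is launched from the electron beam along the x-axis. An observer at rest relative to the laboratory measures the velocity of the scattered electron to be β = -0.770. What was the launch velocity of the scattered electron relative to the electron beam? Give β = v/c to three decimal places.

Invert the composition law: u' = (u − v)/(1 − uv/c²).
u' = (-0.770 − 0.897) / (1 − (-0.770)(0.897)) = -1.6670/1.6907 = -0.9860.

β = -0.986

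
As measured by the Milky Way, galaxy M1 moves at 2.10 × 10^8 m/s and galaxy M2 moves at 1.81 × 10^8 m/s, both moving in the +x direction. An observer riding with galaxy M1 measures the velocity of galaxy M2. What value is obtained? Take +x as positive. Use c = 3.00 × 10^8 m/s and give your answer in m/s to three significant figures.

-5.02 × 10^7 m/s

β_A = 0.700, β_B = 0.603 (dividing each by c = 3.00 × 10^8 m/s).
Transform to A's frame with the inverse velocity-addition law: u' = (u − v)/(1 − uv/c²), taking u = β_B and v = β_A.
u' = (0.603 − 0.700) / (1 − (0.700)(0.603)) = -0.0967/0.5777 = -0.1673.
u' = -0.1673 × 3.00 × 10^8 m/s.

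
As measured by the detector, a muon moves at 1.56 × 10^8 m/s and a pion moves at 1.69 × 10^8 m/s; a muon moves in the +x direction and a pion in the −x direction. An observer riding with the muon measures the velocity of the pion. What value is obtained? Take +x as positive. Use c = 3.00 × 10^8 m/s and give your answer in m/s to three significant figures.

β_A = 0.520, β_B = -0.563 (dividing each by c = 3.00 × 10^8 m/s).
Transform to A's frame with the inverse velocity-addition law: u' = (u − v)/(1 − uv/c²), taking u = β_B and v = β_A.
u' = (-0.563 − 0.520) / (1 − (0.520)(-0.563)) = -1.0833/1.2929 = -0.8379.
u' = -0.8379 × 3.00 × 10^8 m/s.

-2.51 × 10^8 m/s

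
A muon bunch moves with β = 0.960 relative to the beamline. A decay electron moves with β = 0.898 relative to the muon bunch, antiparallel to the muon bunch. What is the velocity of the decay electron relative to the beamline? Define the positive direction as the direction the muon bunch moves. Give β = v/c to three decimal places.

β = +0.450

With v = 0.960 and u' = -0.898 (in units of c),
u = (u' + v)/(1 + u'v/c²):
u = (-0.898 + 0.960) / (1 + (-0.898)·0.960) = 0.0620/0.1379 = 0.4495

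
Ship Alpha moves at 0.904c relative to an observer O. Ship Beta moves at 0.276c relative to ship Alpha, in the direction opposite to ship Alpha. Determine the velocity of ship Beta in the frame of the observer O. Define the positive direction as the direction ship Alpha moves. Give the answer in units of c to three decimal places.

+0.837c

With v = 0.904 and u' = -0.276 (in units of c),
u = (u' + v)/(1 + u'v/c²):
u = (-0.276 + 0.904) / (1 + (-0.276)·0.904) = 0.6280/0.7505 = 0.8368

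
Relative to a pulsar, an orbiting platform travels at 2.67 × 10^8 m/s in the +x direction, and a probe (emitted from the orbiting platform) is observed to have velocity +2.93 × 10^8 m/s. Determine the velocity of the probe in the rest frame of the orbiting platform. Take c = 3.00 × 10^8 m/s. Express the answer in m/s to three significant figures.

+1.99 × 10^8 m/s

v = 0.890c, u = 0.977c.
Invert the composition law: u' = (u − v)/(1 − uv/c²).
u' = (0.977 − 0.890) / (1 − (0.977)(0.890)) = 0.0867/0.1308 = 0.6628.
u' = 0.6628 × 3.00 × 10^8 m/s.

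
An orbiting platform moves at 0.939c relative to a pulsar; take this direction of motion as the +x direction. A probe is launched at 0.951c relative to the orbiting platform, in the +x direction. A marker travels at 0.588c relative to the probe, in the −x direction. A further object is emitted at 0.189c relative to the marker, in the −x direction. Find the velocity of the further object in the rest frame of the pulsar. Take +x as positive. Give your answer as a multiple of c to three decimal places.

Apply u = (u' + v)/(1 + u'v/c²) successively, working outward toward the pulsar.
Start: velocity of the orbiting platform relative to the pulsar = 0.9390c.
Compose with the probe (u' = 0.951 in the orbiting platform frame): u_1 = (0.951 + 0.939) / (1 + 0.951·0.939) = 1.8900/1.8930 = 0.9984.
Compose with the marker (u' = -0.588 in the probe frame): u_2 = (-0.588 + 0.998) / (1 + (-0.588)·0.998) = 0.4104/0.4129 = 0.9939.
Compose with the further object (u' = -0.189 in the marker frame): u_3 = (-0.189 + 0.994) / (1 + (-0.189)·0.994) = 0.8049/0.8121 = 0.9911.

+0.991c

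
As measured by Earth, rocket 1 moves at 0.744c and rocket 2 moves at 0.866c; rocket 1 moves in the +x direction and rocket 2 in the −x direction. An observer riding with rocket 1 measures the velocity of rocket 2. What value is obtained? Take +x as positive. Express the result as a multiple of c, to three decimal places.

β_A = 0.744, β_B = -0.866.
Transform to A's frame with the inverse velocity-addition law: u' = (u − v)/(1 − uv/c²), taking u = β_B and v = β_A.
u' = (-0.866 − 0.744) / (1 − (0.744)(-0.866)) = -1.6100/1.6443 = -0.9791.

-0.979c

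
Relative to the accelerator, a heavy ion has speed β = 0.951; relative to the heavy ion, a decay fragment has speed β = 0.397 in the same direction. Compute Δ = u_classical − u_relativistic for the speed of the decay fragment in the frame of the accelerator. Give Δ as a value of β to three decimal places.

Δ = 0.369

Galilean: u_cl = 0.397 + 0.951 = 1.3480.
Relativistic: u_rel = (0.397 + 0.951) / (1 + 0.397·0.951) = 1.3480/1.3775 = 0.9786.
Δ = 1.3480 − 0.9786 = 0.3694.
(The classical prediction exceeds c; the relativistic result does not.)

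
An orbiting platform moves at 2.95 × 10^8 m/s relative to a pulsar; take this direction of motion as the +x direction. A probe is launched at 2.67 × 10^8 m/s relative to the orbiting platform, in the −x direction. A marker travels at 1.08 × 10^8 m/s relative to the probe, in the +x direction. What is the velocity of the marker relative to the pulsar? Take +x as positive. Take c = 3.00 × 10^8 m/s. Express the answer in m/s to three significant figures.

+2.62 × 10^8 m/s

Apply u = (u' + v)/(1 + u'v/c²) successively, working outward toward the pulsar.
(Dividing each given speed by c = 3.00 × 10^8 m/s to work in units of c.)
Start: velocity of the orbiting platform relative to the pulsar = 0.9833c.
Compose with the probe (u' = -0.890 in the orbiting platform frame): u_1 = (-0.890 + 0.983) / (1 + (-0.890)·0.983) = 0.0933/0.1248 = 0.7477.
Compose with the marker (u' = 0.360 in the probe frame): u_2 = (0.360 + 0.748) / (1 + 0.360·0.748) = 1.1077/1.2692 = 0.8728.
So u = 0.8728 × 3.00 × 10^8 m/s.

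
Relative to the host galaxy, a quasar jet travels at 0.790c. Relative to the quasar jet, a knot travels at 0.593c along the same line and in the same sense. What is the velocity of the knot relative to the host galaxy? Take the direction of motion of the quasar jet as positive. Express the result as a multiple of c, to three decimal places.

With v = 0.790 and u' = 0.593 (in units of c),
u = (u' + v)/(1 + u'v/c²):
u = (0.593 + 0.790) / (1 + 0.593·0.790) = 1.3830/1.4685 = 0.9418
(Galilean addition would give +1.383c, exceeding c.)

0.942c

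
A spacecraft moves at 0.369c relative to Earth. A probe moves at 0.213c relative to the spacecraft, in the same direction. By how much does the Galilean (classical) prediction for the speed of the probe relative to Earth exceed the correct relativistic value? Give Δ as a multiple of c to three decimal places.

Δ = 0.042c

Galilean: u_cl = 0.213 + 0.369 = 0.5820.
Relativistic: u_rel = (0.213 + 0.369) / (1 + 0.213·0.369) = 0.5820/1.0786 = 0.5396.
Δ = 0.5820 − 0.5396 = 0.0424.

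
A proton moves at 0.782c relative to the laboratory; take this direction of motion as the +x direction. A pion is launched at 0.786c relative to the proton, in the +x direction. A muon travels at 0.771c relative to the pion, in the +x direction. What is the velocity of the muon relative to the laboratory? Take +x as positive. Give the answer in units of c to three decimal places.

Apply u = (u' + v)/(1 + u'v/c²) successively, working outward toward the laboratory.
Start: velocity of the proton relative to the laboratory = 0.7820c.
Compose with the pion (u' = 0.786 in the proton frame): u_1 = (0.786 + 0.782) / (1 + 0.786·0.782) = 1.5680/1.6147 = 0.9711.
Compose with the muon (u' = 0.771 in the pion frame): u_2 = (0.771 + 0.971) / (1 + 0.771·0.971) = 1.7421/1.7487 = 0.9962.

0.996c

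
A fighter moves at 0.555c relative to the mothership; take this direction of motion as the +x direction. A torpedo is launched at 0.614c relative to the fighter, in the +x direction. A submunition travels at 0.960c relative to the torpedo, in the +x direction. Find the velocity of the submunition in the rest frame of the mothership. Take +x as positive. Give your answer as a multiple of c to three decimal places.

Apply u = (u' + v)/(1 + u'v/c²) successively, working outward toward the mothership.
Start: velocity of the fighter relative to the mothership = 0.5550c.
Compose with the torpedo (u' = 0.614 in the fighter frame): u_1 = (0.614 + 0.555) / (1 + 0.614·0.555) = 1.1690/1.3408 = 0.8719.
Compose with the submunition (u' = 0.960 in the torpedo frame): u_2 = (0.960 + 0.872) / (1 + 0.960·0.872) = 1.8319/1.8370 = 0.9972.

0.997c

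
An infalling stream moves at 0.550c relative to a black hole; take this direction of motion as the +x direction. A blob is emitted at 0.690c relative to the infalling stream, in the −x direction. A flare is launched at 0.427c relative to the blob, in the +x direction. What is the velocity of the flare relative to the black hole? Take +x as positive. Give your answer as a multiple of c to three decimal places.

Apply u = (u' + v)/(1 + u'v/c²) successively, working outward toward the black hole.
Start: velocity of the infalling stream relative to the black hole = 0.5500c.
Compose with the blob (u' = -0.690 in the infalling stream frame): u_1 = (-0.690 + 0.550) / (1 + (-0.690)·0.550) = -0.1400/0.6205 = -0.2256.
Compose with the flare (u' = 0.427 in the blob frame): u_2 = (0.427 + (-0.226)) / (1 + 0.427·(-0.226)) = 0.2014/0.9037 = 0.2228.

+0.223c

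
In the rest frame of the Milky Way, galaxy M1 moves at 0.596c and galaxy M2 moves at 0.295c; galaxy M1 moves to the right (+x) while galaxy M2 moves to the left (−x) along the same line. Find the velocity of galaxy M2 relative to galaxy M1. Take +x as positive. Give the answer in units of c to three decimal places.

β_A = 0.596, β_B = -0.295.
Transform to A's frame with the inverse velocity-addition law: u' = (u − v)/(1 − uv/c²), taking u = β_B and v = β_A.
u' = (-0.295 − 0.596) / (1 − (0.596)(-0.295)) = -0.8910/1.1758 = -0.7578.

-0.758c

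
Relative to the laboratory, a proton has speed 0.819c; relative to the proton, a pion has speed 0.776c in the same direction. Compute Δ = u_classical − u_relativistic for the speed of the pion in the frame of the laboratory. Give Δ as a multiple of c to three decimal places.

Δ = 0.620c

Galilean: u_cl = 0.776 + 0.819 = 1.5950.
Relativistic: u_rel = (0.776 + 0.819) / (1 + 0.776·0.819) = 1.5950/1.6355 = 0.9752.
Δ = 1.5950 − 0.9752 = 0.6198.
(The classical prediction exceeds c; the relativistic result does not.)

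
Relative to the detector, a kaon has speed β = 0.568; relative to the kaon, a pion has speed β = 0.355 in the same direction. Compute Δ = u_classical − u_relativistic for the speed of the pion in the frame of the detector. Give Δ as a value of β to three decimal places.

Galilean: u_cl = 0.355 + 0.568 = 0.9230.
Relativistic: u_rel = (0.355 + 0.568) / (1 + 0.355·0.568) = 0.9230/1.2016 = 0.7681.
Δ = 0.9230 − 0.7681 = 0.1549.

Δ = 0.155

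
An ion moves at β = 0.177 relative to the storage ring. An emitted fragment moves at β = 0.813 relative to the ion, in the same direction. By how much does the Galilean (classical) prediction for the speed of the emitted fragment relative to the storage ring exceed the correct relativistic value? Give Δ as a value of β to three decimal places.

Galilean: u_cl = 0.813 + 0.177 = 0.9900.
Relativistic: u_rel = (0.813 + 0.177) / (1 + 0.813·0.177) = 0.9900/1.1439 = 0.8655.
Δ = 0.9900 − 0.8655 = 0.1245.

Δ = 0.125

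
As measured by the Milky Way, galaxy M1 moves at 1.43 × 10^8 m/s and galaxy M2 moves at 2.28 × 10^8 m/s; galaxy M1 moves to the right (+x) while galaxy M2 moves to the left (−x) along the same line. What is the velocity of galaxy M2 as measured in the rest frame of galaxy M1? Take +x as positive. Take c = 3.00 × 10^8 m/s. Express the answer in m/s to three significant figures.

β_A = 0.477, β_B = -0.760 (dividing each by c = 3.00 × 10^8 m/s).
Transform to A's frame with the inverse velocity-addition law: u' = (u − v)/(1 − uv/c²), taking u = β_B and v = β_A.
u' = (-0.760 − 0.477) / (1 − (0.477)(-0.760)) = -1.2367/1.3623 = -0.9078.
u' = -0.9078 × 3.00 × 10^8 m/s.

-2.72 × 10^8 m/s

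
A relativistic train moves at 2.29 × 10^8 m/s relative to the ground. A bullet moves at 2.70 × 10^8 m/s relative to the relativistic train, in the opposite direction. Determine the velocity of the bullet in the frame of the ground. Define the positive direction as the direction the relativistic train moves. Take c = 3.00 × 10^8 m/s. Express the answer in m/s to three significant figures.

In units of c (dividing by 3.00 × 10^8 m/s): v = 0.763, u' = -0.900.
u = (u' + v)/(1 + u'v/c²):
u = (-0.900 + 0.763) / (1 + (-0.900)·0.763) = -0.1367/0.3130 = -0.4366
(Galilean addition would give -0.137c.)
Converting back: u = -0.4366 × 3.00 × 10^8 m/s.

-1.31 × 10^8 m/s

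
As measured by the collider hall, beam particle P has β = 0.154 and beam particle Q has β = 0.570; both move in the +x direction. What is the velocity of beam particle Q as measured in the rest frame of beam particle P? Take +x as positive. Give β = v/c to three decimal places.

β_A = 0.154, β_B = 0.570.
Transform to A's frame with the inverse velocity-addition law: u' = (u − v)/(1 − uv/c²), taking u = β_B and v = β_A.
u' = (0.570 − 0.154) / (1 − (0.154)(0.570)) = 0.4160/0.9122 = 0.4560.

β = +0.456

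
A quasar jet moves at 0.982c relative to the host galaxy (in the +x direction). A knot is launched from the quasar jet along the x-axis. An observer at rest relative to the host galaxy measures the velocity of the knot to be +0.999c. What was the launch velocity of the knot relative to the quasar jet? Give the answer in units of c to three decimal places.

Invert the composition law: u' = (u − v)/(1 − uv/c²).
u' = (0.999 − 0.982) / (1 − (0.999)(0.982)) = 0.0170/0.0190 = 0.8956.

+0.896c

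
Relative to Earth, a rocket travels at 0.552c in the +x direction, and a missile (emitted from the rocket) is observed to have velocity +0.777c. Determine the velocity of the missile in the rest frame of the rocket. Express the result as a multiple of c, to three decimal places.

+0.394c

Invert the composition law: u' = (u − v)/(1 − uv/c²).
u' = (0.777 − 0.552) / (1 − (0.777)(0.552)) = 0.2250/0.5711 = 0.3940.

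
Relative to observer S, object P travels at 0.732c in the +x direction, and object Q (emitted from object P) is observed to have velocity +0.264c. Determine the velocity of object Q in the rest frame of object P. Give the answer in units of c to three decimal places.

-0.580c

Invert the composition law: u' = (u − v)/(1 − uv/c²).
u' = (0.264 − 0.732) / (1 − (0.264)(0.732)) = -0.4680/0.8068 = -0.5801.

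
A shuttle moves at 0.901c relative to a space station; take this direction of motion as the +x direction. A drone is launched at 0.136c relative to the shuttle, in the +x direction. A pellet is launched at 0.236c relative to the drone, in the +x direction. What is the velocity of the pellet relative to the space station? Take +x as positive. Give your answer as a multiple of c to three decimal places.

Apply u = (u' + v)/(1 + u'v/c²) successively, working outward toward the space station.
Start: velocity of the shuttle relative to the space station = 0.9010c.
Compose with the drone (u' = 0.136 in the shuttle frame): u_1 = (0.136 + 0.901) / (1 + 0.136·0.901) = 1.0370/1.1225 = 0.9238.
Compose with the pellet (u' = 0.236 in the drone frame): u_2 = (0.236 + 0.924) / (1 + 0.236·0.924) = 1.1598/1.2180 = 0.9522.

0.952c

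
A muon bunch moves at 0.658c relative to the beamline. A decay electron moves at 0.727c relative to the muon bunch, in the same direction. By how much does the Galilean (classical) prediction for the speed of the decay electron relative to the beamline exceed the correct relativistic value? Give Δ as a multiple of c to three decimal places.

Galilean: u_cl = 0.727 + 0.658 = 1.3850.
Relativistic: u_rel = (0.727 + 0.658) / (1 + 0.727·0.658) = 1.3850/1.4784 = 0.9368.
Δ = 1.3850 − 0.9368 = 0.4482.
(The classical prediction exceeds c; the relativistic result does not.)

Δ = 0.448c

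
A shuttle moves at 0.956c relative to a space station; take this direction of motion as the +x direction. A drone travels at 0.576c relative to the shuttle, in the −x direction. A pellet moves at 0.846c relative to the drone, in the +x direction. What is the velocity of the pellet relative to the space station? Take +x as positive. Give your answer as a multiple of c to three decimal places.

Apply u = (u' + v)/(1 + u'v/c²) successively, working outward toward the space station.
Start: velocity of the shuttle relative to the space station = 0.9560c.
Compose with the drone (u' = -0.576 in the shuttle frame): u_1 = (-0.576 + 0.956) / (1 + (-0.576)·0.956) = 0.3800/0.4493 = 0.8457.
Compose with the pellet (u' = 0.846 in the drone frame): u_2 = (0.846 + 0.846) / (1 + 0.846·0.846) = 1.6917/1.7154 = 0.9861.

+0.986c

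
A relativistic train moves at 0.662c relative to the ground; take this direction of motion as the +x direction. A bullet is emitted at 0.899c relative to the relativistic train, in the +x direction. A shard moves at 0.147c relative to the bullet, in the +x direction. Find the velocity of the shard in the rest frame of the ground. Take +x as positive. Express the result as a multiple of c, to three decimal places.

0.984c

Apply u = (u' + v)/(1 + u'v/c²) successively, working outward toward the ground.
Start: velocity of the relativistic train relative to the ground = 0.6620c.
Compose with the bullet (u' = 0.899 in the relativistic train frame): u_1 = (0.899 + 0.662) / (1 + 0.899·0.662) = 1.5610/1.5951 = 0.9786.
Compose with the shard (u' = 0.147 in the bullet frame): u_2 = (0.147 + 0.979) / (1 + 0.147·0.979) = 1.1256/1.1439 = 0.9840.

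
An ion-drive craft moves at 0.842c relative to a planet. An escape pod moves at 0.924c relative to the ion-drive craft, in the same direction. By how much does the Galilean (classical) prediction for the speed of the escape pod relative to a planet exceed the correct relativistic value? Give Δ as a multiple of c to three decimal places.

Galilean: u_cl = 0.924 + 0.842 = 1.7660.
Relativistic: u_rel = (0.924 + 0.842) / (1 + 0.924·0.842) = 1.7660/1.7780 = 0.9932.
Δ = 1.7660 − 0.9932 = 0.7728.
(The classical prediction exceeds c; the relativistic result does not.)

Δ = 0.773c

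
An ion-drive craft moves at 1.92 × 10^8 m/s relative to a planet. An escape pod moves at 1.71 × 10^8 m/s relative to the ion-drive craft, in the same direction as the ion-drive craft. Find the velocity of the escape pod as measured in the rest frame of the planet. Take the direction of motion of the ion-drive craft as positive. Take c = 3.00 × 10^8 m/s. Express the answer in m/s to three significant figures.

2.66 × 10^8 m/s

In units of c (dividing by 3.00 × 10^8 m/s): v = 0.640, u' = 0.570.
u = (u' + v)/(1 + u'v/c²):
u = (0.570 + 0.640) / (1 + 0.570·0.640) = 1.2100/1.3648 = 0.8866
Converting back: u = 0.8866 × 3.00 × 10^8 m/s.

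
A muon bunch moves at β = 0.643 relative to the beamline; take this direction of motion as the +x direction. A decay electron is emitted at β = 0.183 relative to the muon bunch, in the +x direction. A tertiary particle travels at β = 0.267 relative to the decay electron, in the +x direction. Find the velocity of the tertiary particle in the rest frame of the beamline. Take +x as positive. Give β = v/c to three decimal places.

β = 0.840

Apply u = (u' + v)/(1 + u'v/c²) successively, working outward toward the beamline.
Start: velocity of the muon bunch relative to the beamline = 0.6430c.
Compose with the decay electron (u' = 0.183 in the muon bunch frame): u_1 = (0.183 + 0.643) / (1 + 0.183·0.643) = 0.8260/1.1177 = 0.7390.
Compose with the tertiary particle (u' = 0.267 in the decay electron frame): u_2 = (0.267 + 0.739) / (1 + 0.267·0.739) = 1.0060/1.1973 = 0.8402.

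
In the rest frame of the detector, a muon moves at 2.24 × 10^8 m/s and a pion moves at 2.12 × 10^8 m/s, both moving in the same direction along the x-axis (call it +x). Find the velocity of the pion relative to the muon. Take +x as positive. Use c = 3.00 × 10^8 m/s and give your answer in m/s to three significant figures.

β_A = 0.747, β_B = 0.707 (dividing each by c = 3.00 × 10^8 m/s).
Transform to A's frame with the inverse velocity-addition law: u' = (u − v)/(1 − uv/c²), taking u = β_B and v = β_A.
u' = (0.707 − 0.747) / (1 − (0.747)(0.707)) = -0.0400/0.4724 = -0.0847.
u' = -0.0847 × 3.00 × 10^8 m/s.

-2.54 × 10^7 m/s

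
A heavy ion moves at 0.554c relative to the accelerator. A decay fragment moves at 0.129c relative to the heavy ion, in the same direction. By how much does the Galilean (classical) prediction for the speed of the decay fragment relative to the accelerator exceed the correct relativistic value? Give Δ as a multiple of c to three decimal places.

Δ = 0.046c

Galilean: u_cl = 0.129 + 0.554 = 0.6830.
Relativistic: u_rel = (0.129 + 0.554) / (1 + 0.129·0.554) = 0.6830/1.0715 = 0.6374.
Δ = 0.6830 − 0.6374 = 0.0456.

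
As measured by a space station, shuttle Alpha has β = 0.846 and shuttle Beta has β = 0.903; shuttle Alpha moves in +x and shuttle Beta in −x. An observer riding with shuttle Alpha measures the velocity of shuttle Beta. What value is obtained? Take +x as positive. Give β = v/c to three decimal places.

β_A = 0.846, β_B = -0.903.
Transform to A's frame with the inverse velocity-addition law: u' = (u − v)/(1 − uv/c²), taking u = β_B and v = β_A.
u' = (-0.903 − 0.846) / (1 − (0.846)(-0.903)) = -1.7490/1.7639 = -0.9915.

β = -0.992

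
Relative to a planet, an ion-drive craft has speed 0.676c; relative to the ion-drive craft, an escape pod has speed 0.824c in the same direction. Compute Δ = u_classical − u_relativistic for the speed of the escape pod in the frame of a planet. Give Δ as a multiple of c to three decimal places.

Galilean: u_cl = 0.824 + 0.676 = 1.5000.
Relativistic: u_rel = (0.824 + 0.676) / (1 + 0.824·0.676) = 1.5000/1.5570 = 0.9634.
Δ = 1.5000 − 0.9634 = 0.5366.
(The classical prediction exceeds c; the relativistic result does not.)

Δ = 0.537c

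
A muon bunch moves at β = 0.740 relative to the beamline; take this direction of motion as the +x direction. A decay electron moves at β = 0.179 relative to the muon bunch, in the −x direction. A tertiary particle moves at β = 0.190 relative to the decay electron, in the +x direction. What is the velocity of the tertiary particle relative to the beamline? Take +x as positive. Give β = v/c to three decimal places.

Apply u = (u' + v)/(1 + u'v/c²) successively, working outward toward the beamline.
Start: velocity of the muon bunch relative to the beamline = 0.7400c.
Compose with the decay electron (u' = -0.179 in the muon bunch frame): u_1 = (-0.179 + 0.740) / (1 + (-0.179)·0.740) = 0.5610/0.8675 = 0.6467.
Compose with the tertiary particle (u' = 0.190 in the decay electron frame): u_2 = (0.190 + 0.647) / (1 + 0.190·0.647) = 0.8367/1.1229 = 0.7451.

β = +0.745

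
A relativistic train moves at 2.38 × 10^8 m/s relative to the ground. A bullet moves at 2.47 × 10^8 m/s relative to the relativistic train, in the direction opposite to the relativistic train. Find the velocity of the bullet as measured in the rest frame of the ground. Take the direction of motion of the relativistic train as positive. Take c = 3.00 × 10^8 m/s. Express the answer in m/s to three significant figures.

In units of c (dividing by 3.00 × 10^8 m/s): v = 0.793, u' = -0.823.
u = (u' + v)/(1 + u'v/c²):
u = (-0.823 + 0.793) / (1 + (-0.823)·0.793) = -0.0300/0.3468 = -0.0865
Converting back: u = -0.0865 × 3.00 × 10^8 m/s.

-2.59 × 10^7 m/s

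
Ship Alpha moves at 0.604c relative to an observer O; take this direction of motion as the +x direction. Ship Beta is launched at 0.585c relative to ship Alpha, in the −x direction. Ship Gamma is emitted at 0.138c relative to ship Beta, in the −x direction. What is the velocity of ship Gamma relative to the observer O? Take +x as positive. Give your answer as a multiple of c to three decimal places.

-0.109c

Apply u = (u' + v)/(1 + u'v/c²) successively, working outward toward the observer O.
Start: velocity of ship Alpha relative to the observer O = 0.6040c.
Compose with ship Beta (u' = -0.585 in ship Alpha frame): u_1 = (-0.585 + 0.604) / (1 + (-0.585)·0.604) = 0.0190/0.6467 = 0.0294.
Compose with ship Gamma (u' = -0.138 in ship Beta frame): u_2 = (-0.138 + 0.029) / (1 + (-0.138)·0.029) = -0.1086/0.9959 = -0.1091.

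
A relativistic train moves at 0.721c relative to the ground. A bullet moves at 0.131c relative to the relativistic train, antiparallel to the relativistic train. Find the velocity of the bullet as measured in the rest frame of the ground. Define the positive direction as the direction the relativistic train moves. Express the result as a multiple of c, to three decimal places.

+0.652c

With v = 0.721 and u' = -0.131 (in units of c),
u = (u' + v)/(1 + u'v/c²):
u = (-0.131 + 0.721) / (1 + (-0.131)·0.721) = 0.5900/0.9055 = 0.6515
(Galilean addition would give +0.590c.)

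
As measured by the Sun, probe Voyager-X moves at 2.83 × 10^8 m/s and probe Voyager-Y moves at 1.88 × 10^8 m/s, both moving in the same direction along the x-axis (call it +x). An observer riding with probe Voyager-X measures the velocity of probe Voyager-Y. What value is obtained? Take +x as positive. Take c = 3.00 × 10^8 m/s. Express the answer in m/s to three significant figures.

-2.32 × 10^8 m/s

β_A = 0.943, β_B = 0.627 (dividing each by c = 3.00 × 10^8 m/s).
Transform to A's frame with the inverse velocity-addition law: u' = (u − v)/(1 − uv/c²), taking u = β_B and v = β_A.
u' = (0.627 − 0.943) / (1 − (0.943)(0.627)) = -0.3167/0.4088 = -0.7745.
u' = -0.7745 × 3.00 × 10^8 m/s.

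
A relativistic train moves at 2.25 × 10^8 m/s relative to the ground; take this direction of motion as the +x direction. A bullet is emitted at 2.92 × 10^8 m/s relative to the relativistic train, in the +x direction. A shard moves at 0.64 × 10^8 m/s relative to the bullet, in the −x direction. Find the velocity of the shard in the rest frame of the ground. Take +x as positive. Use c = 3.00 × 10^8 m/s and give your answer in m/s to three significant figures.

Apply u = (u' + v)/(1 + u'v/c²) successively, working outward toward the ground.
(Dividing each given speed by c = 3.00 × 10^8 m/s to work in units of c.)
Start: velocity of the relativistic train relative to the ground = 0.7500c.
Compose with the bullet (u' = 0.973 in the relativistic train frame): u_1 = (0.973 + 0.750) / (1 + 0.973·0.750) = 1.7233/1.7300 = 0.9961.
Compose with the shard (u' = -0.213 in the bullet frame): u_2 = (-0.213 + 0.996) / (1 + (-0.213)·0.996) = 0.7828/0.7875 = 0.9941.
So u = 0.9941 × 3.00 × 10^8 m/s.

+2.98 × 10^8 m/s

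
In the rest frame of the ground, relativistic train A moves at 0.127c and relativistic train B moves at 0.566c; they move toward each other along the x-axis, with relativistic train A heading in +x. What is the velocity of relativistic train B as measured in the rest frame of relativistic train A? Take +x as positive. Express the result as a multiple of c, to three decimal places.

β_A = 0.127, β_B = -0.566.
Transform to A's frame with the inverse velocity-addition law: u' = (u − v)/(1 − uv/c²), taking u = β_B and v = β_A.
u' = (-0.566 − 0.127) / (1 − (0.127)(-0.566)) = -0.6930/1.0719 = -0.6465.

-0.647c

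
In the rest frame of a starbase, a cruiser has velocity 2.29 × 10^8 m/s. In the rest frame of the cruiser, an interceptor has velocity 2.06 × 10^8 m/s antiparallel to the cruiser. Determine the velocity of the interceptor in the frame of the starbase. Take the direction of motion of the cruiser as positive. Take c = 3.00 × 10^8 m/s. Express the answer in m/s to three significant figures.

+4.83 × 10^7 m/s

In units of c (dividing by 3.00 × 10^8 m/s): v = 0.763, u' = -0.687.
u = (u' + v)/(1 + u'v/c²):
u = (-0.687 + 0.763) / (1 + (-0.687)·0.763) = 0.0767/0.4758 = 0.1611
(Galilean addition would give +0.077c.)
Converting back: u = 0.1611 × 3.00 × 10^8 m/s.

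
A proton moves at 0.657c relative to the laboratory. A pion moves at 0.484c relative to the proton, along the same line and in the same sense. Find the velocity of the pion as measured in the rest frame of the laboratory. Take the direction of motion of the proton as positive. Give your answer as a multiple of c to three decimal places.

0.866c

With v = 0.657 and u' = 0.484 (in units of c),
u = (u' + v)/(1 + u'v/c²):
u = (0.484 + 0.657) / (1 + 0.484·0.657) = 1.1410/1.3180 = 0.8657
(Galilean addition would give +1.141c, exceeding c.)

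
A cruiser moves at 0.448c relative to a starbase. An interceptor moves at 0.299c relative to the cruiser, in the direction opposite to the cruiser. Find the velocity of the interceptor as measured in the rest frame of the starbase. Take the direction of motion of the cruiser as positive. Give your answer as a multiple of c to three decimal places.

+0.172c

With v = 0.448 and u' = -0.299 (in units of c),
u = (u' + v)/(1 + u'v/c²):
u = (-0.299 + 0.448) / (1 + (-0.299)·0.448) = 0.1490/0.8660 = 0.1720
(Galilean addition would give +0.149c.)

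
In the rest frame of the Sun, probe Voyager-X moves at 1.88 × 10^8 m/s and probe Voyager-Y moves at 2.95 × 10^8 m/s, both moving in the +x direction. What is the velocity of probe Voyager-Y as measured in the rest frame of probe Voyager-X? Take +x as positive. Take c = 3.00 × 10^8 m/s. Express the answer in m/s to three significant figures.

+2.79 × 10^8 m/s

β_A = 0.627, β_B = 0.983 (dividing each by c = 3.00 × 10^8 m/s).
Transform to A's frame with the inverse velocity-addition law: u' = (u − v)/(1 − uv/c²), taking u = β_B and v = β_A.
u' = (0.983 − 0.627) / (1 − (0.627)(0.983)) = 0.3567/0.3838 = 0.9294.
u' = 0.9294 × 3.00 × 10^8 m/s.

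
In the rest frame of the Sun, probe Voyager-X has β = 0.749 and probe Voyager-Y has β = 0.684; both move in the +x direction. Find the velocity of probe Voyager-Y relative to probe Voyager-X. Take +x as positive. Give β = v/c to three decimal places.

β = -0.133

β_A = 0.749, β_B = 0.684.
Transform to A's frame with the inverse velocity-addition law: u' = (u − v)/(1 − uv/c²), taking u = β_B and v = β_A.
u' = (0.684 − 0.749) / (1 − (0.749)(0.684)) = -0.0650/0.4877 = -0.1333.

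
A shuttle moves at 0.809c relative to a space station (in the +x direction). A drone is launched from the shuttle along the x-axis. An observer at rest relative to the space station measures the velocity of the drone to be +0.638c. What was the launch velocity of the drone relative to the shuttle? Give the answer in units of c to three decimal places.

-0.353c

Invert the composition law: u' = (u − v)/(1 − uv/c²).
u' = (0.638 − 0.809) / (1 − (0.638)(0.809)) = -0.1710/0.4839 = -0.3534.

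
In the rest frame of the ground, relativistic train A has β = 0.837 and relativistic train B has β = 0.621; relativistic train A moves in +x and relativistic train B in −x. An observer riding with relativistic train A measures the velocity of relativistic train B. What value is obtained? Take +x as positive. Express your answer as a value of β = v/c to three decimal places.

β = -0.959

β_A = 0.837, β_B = -0.621.
Transform to A's frame with the inverse velocity-addition law: u' = (u − v)/(1 − uv/c²), taking u = β_B and v = β_A.
u' = (-0.621 − 0.837) / (1 − (0.837)(-0.621)) = -1.4580/1.5198 = -0.9594.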